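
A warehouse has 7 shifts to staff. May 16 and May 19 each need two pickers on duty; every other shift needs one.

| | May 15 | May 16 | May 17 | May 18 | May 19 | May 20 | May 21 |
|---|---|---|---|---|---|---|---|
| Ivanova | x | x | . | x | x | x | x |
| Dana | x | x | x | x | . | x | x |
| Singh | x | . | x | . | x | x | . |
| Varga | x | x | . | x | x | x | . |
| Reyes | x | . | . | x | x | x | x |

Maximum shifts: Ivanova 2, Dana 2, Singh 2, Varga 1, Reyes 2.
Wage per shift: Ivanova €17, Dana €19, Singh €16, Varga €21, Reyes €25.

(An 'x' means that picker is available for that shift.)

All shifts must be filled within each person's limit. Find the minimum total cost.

€175

Picking the cheapest available picker for each shift independently would cost €151, but that ignores the shift limits.
An optimal schedule: May 15→Singh, May 16→Ivanova+Dana, May 17→Dana, May 18→Varga, May 19→Singh+Reyes, May 20→Reyes, May 21→Ivanova.
Total: 16 + 17 + 19 + 19 + 21 + 16 + 25 + 25 + 17 = €175.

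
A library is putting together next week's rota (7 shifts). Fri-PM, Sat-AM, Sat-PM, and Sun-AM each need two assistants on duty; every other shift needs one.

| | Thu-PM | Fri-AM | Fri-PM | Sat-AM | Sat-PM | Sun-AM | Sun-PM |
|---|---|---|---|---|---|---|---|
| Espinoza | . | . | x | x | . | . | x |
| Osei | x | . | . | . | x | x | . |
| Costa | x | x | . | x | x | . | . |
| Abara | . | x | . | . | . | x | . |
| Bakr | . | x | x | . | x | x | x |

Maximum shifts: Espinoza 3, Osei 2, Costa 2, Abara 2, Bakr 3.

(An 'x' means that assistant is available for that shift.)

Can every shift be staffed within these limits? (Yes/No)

Fri-PM can only be covered by Espinoza and Bakr, so that assignment is forced.
Sat-AM can only be covered by Espinoza and Costa, so that assignment is forced.
One valid schedule: Thu-PM→Osei, Fri-AM→Costa, Fri-PM→Espinoza+Bakr, Sat-AM→Espinoza+Costa, Sat-PM→Osei+Bakr, Sun-AM→Abara+Bakr, Sun-PM→Espinoza.
Loads: Espinoza 3/3, Osei 2/2, Costa 2/2, Abara 1/2, Bakr 3/3 — all within limits.

Yes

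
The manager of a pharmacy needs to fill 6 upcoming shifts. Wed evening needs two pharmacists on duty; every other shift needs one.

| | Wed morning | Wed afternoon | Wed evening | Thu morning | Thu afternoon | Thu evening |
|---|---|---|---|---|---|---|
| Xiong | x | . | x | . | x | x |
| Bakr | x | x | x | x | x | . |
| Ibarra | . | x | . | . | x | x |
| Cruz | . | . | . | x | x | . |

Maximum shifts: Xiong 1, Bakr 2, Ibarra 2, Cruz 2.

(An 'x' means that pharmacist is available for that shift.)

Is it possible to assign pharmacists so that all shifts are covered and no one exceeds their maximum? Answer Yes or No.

Yes

Wed evening can only be covered by Xiong and Bakr, so that assignment is forced.
One valid schedule: Wed morning→Bakr, Wed afternoon→Ibarra, Wed evening→Xiong+Bakr, Thu morning→Cruz, Thu afternoon→Cruz, Thu evening→Ibarra.
Loads: Xiong 1/1, Bakr 2/2, Ibarra 2/2, Cruz 2/2 — all within limits.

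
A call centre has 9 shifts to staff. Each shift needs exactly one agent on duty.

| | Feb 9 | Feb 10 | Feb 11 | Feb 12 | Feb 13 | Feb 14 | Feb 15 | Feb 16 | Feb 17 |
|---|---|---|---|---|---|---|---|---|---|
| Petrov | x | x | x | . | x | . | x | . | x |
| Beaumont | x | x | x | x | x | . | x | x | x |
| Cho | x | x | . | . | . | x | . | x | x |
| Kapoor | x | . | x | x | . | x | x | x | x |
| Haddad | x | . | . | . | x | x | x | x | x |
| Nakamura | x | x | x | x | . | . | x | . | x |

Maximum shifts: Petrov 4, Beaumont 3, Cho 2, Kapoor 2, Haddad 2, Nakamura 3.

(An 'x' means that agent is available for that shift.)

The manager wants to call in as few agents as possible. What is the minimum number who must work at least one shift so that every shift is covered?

3

9 slots to fill and no one can take more than 4, so at least ⌈9/4⌉ = 3 agents are needed.
Petrov, Beaumont, and Cho alone can cover everything: Feb 9→Petrov, Feb 10→Beaumont, Feb 11→Petrov, Feb 12→Beaumont, Feb 13→Petrov, Feb 14→Cho, Feb 15→Petrov, Feb 16→Beaumont, Feb 17→Cho.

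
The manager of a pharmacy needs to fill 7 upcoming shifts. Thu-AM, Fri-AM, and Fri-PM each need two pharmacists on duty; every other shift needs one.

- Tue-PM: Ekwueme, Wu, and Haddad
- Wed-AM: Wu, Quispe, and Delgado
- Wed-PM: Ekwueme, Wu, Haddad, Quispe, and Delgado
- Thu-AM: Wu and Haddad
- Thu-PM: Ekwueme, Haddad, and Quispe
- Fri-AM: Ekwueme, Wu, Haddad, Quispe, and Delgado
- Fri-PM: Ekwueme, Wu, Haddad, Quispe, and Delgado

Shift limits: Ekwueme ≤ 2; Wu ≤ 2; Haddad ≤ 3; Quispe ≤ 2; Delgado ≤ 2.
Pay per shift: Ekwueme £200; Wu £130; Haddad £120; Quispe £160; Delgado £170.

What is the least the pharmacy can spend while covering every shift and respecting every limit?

Thu-AM can only be covered by Wu and Haddad, so that assignment is forced.
Picking the cheapest available pharmacist for each shift independently would cost £1240, but that ignores the shift limits.
An optimal schedule: Tue-PM→Haddad, Wed-AM→Wu, Wed-PM→Quispe, Thu-AM→Haddad+Wu, Thu-PM→Haddad, Fri-AM→Quispe+Delgado, Fri-PM→Delgado+Ekwueme.
Total: 120 + 130 + 160 + 120 + 130 + 120 + 160 + 170 + 170 + 200 = £1480.

£1480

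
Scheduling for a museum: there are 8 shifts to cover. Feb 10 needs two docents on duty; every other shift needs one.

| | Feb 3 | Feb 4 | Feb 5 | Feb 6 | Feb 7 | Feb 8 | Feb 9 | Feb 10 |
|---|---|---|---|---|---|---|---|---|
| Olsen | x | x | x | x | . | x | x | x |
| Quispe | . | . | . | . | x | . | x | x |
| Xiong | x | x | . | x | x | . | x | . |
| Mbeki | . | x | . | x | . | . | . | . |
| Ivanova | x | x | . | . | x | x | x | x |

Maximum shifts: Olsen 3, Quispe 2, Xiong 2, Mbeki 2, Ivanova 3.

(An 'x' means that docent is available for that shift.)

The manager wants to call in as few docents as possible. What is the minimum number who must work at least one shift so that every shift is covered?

4

9 slots to fill and no one can take more than 3, so at least ⌈9/3⌉ = 3 docents are needed.
Any 3 docents together have capacity at most 3+3+2 = 8 < 9 slots, so 3 can never suffice.
Olsen, Quispe, Xiong, and Mbeki alone can cover everything: Feb 3→Xiong, Feb 4→Mbeki, Feb 5→Olsen, Feb 6→Mbeki, Feb 7→Quispe, Feb 8→Olsen, Feb 9→Xiong, Feb 10→Olsen+Quispe.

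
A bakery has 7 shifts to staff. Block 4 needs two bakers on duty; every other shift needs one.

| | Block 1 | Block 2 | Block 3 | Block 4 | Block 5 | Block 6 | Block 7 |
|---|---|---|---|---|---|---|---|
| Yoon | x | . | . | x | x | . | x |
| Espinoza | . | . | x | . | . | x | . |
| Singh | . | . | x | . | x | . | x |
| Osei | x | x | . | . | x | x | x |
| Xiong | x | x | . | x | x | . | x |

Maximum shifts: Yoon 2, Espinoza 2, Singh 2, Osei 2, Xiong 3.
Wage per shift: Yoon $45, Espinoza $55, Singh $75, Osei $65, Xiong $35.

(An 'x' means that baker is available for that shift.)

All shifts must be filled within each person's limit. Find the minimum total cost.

$370

Block 4 can only be covered by Yoon and Xiong, so that assignment is forced.
Picking the cheapest available baker for each shift independently would cost $330, but that ignores the shift limits.
An optimal schedule: Block 1→Xiong, Block 2→Xiong, Block 3→Espinoza, Block 4→Xiong+Yoon, Block 5→Yoon, Block 6→Espinoza, Block 7→Osei.
Total: 35 + 35 + 55 + 35 + 45 + 45 + 55 + 65 = $370.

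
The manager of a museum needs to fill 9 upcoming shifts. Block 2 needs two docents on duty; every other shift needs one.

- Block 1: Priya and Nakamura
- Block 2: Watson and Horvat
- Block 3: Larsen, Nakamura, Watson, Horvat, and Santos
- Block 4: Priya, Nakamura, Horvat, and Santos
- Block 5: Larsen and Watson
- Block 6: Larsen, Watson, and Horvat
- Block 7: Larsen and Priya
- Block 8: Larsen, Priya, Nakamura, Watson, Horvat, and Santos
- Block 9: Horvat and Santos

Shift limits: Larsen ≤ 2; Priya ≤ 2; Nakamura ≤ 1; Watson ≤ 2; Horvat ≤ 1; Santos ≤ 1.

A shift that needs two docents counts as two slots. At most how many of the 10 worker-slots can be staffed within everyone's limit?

Total capacity across all docents is 2+2+1+2+1+1 = 9, and 10 slots are needed, so at most 9 can be filled.
An assignment achieving 9: Block 1→Priya, Block 2→Watson+Horvat, Block 3→Nakamura, Block 4→Priya, Block 5→Larsen, Block 6→Watson, Block 7→Larsen, Block 9→Santos.
Loads: Larsen 2/2, Priya 2/2, Nakamura 1/1, Watson 2/2, Horvat 1/1, Santos 1/1.

9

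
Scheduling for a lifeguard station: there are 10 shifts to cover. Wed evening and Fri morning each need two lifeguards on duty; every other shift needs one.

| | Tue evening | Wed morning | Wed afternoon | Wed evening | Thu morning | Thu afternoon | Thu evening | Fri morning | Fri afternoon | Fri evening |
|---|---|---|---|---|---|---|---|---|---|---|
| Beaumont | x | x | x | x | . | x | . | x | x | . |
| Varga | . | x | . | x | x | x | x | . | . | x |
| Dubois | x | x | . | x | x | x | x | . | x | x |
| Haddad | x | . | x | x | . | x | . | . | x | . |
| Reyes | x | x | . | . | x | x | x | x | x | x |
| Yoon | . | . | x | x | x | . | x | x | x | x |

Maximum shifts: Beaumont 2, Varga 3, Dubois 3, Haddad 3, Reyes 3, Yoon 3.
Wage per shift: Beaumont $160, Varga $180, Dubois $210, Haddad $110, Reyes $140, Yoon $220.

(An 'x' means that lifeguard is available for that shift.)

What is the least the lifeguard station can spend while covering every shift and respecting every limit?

$1820

Picking the cheapest available lifeguard for each shift independently would cost $1570, but that ignores the shift limits.
An optimal schedule: Tue evening→Haddad, Wed morning→Reyes, Wed afternoon→Haddad, Wed evening→Varga+Dubois, Thu morning→Reyes, Thu afternoon→Haddad, Thu evening→Varga, Fri morning→Reyes+Beaumont, Fri afternoon→Beaumont, Fri evening→Varga.
Total: 110 + 140 + 110 + 180 + 210 + 140 + 110 + 180 + 140 + 160 + 160 + 180 = $1820.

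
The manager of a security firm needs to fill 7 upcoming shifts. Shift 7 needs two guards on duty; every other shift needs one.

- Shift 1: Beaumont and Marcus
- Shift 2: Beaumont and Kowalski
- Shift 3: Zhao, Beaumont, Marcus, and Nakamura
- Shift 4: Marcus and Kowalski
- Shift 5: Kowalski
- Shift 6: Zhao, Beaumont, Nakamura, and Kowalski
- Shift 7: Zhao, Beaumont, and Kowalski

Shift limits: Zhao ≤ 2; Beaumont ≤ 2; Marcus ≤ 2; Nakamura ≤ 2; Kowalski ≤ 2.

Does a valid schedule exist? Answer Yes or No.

Yes

Shift 5 can only be covered by Kowalski, so that assignment is forced.
One valid schedule: Shift 1→Beaumont, Shift 2→Beaumont, Shift 3→Zhao, Shift 4→Marcus, Shift 5→Kowalski, Shift 6→Nakamura, Shift 7→Zhao+Kowalski.
Loads: Zhao 2/2, Beaumont 2/2, Marcus 1/2, Nakamura 1/2, Kowalski 2/2 — all within limits.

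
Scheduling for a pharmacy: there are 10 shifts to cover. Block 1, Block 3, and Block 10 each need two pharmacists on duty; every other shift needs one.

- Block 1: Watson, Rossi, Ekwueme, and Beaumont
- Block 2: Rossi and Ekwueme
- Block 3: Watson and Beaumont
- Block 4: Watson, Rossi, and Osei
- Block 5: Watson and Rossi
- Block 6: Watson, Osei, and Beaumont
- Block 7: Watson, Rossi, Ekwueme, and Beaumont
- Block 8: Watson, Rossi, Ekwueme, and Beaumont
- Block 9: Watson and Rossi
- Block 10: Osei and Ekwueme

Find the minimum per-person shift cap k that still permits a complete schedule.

With 5 pharmacists and 13 worker-slots to fill, someone must work at least ⌈13/5⌉ = 3 shifts, so k ≥ 3.
k = 3 works: Block 1→Ekwueme+Beaumont, Block 2→Rossi, Block 3→Watson+Beaumont, Block 4→Rossi, Block 5→Watson, Block 6→Osei, Block 7→Rossi, Block 8→Ekwueme, Block 9→Watson, Block 10→Osei+Ekwueme.
Loads: Watson 3, Rossi 3, Osei 2, Ekwueme 3, Beaumont 2 — all ≤ 3.

3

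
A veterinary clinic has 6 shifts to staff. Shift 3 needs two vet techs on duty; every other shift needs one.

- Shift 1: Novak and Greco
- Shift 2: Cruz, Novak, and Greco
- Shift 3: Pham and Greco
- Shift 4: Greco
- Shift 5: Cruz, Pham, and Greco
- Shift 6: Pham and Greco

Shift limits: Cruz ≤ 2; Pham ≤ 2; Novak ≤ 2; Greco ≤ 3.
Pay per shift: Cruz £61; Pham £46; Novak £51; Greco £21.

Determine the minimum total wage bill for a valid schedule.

£257

Shift 3 can only be covered by Pham and Greco, so that assignment is forced.
Shift 4 can only be covered by Greco, so that assignment is forced.
Picking the cheapest available vet tech for each shift independently would cost £172, but that ignores the shift limits.
An optimal schedule: Shift 1→Novak, Shift 2→Novak, Shift 3→Greco+Pham, Shift 4→Greco, Shift 5→Pham, Shift 6→Greco.
Total: 51 + 51 + 21 + 46 + 21 + 46 + 21 = £257.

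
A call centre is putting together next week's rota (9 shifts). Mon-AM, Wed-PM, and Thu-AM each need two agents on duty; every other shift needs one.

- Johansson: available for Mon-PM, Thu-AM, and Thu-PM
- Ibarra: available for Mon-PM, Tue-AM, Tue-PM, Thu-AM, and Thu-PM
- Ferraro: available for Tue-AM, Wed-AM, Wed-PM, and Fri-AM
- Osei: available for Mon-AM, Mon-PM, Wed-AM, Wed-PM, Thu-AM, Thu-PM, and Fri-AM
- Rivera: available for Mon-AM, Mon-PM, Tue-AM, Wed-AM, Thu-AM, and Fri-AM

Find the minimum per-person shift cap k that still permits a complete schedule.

3

With 5 agents and 12 worker-slots to fill, someone must work at least ⌈12/5⌉ = 3 shifts, so k ≥ 3.
k = 3 works: Mon-AM→Osei+Rivera, Mon-PM→Johansson, Tue-AM→Ibarra, Tue-PM→Ibarra, Wed-AM→Ferraro, Wed-PM→Ferraro+Osei, Thu-AM→Johansson+Ibarra, Thu-PM→Johansson, Fri-AM→Ferraro.
Loads: Johansson 3, Ibarra 3, Ferraro 3, Osei 2, Rivera 1 — all ≤ 3.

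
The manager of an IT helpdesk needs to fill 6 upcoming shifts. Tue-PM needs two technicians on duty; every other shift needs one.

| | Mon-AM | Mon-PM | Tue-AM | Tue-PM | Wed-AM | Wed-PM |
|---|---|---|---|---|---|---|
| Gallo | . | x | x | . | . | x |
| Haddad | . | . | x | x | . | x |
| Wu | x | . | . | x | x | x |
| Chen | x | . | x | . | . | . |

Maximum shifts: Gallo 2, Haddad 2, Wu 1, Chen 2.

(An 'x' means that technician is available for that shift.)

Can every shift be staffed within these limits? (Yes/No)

No

Total capacity is 7 and 7 slots are needed, so capacity alone doesn't rule it out.
Shifts {Tue-PM, Wed-AM} need 3 worker-slots in total, but the technicians available for any of those shifts (Haddad and Wu) can supply at most 2 among them. So no valid schedule exists.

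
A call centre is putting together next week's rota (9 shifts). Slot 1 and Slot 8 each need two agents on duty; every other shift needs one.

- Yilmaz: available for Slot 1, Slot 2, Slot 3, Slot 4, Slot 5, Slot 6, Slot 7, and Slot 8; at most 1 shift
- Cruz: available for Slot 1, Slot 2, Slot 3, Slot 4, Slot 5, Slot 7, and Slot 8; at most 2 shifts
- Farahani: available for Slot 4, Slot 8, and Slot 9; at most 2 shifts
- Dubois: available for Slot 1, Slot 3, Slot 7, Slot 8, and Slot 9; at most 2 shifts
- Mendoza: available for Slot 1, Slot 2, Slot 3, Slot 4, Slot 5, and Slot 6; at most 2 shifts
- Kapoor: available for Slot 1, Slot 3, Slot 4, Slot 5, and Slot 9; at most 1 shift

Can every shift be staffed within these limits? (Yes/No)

Total capacity is 1+2+2+2+2+1 = 10 but 11 worker-slots are needed — infeasible.

No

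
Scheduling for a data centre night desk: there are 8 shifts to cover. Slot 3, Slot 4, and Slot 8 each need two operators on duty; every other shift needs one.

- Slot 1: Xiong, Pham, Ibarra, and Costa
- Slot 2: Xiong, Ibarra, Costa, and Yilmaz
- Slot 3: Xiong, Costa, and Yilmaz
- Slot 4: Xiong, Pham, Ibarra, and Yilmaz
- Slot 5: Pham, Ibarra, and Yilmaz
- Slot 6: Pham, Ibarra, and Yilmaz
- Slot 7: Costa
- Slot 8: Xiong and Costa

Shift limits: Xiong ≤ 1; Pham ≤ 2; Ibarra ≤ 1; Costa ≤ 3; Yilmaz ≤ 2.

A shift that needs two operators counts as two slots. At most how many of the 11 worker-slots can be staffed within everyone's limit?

9

Total capacity across all operators is 1+2+1+3+2 = 9, and 11 slots are needed, so at most 9 can be filled.
An assignment achieving 9: Slot 1→Ibarra, Slot 2→Yilmaz, Slot 3→Costa+Yilmaz, Slot 5→Pham, Slot 6→Pham, Slot 7→Costa, Slot 8→Xiong+Costa.
Loads: Xiong 1/1, Pham 2/2, Ibarra 1/1, Costa 3/3, Yilmaz 2/2.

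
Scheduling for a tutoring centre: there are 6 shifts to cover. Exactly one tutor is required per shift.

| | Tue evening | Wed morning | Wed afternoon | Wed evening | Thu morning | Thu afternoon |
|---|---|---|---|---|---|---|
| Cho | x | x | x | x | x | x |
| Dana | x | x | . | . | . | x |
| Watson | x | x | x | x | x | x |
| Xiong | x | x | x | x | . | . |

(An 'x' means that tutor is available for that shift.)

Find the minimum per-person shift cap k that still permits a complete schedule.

With 4 tutors and 6 worker-slots to fill, someone must work at least ⌈6/4⌉ = 2 shifts, so k ≥ 2.
k = 2 works: Tue evening→Dana, Wed morning→Watson, Wed afternoon→Cho, Wed evening→Watson, Thu morning→Cho, Thu afternoon→Dana.
Loads: Cho 2, Dana 2, Watson 2, Xiong 0 — all ≤ 2.

2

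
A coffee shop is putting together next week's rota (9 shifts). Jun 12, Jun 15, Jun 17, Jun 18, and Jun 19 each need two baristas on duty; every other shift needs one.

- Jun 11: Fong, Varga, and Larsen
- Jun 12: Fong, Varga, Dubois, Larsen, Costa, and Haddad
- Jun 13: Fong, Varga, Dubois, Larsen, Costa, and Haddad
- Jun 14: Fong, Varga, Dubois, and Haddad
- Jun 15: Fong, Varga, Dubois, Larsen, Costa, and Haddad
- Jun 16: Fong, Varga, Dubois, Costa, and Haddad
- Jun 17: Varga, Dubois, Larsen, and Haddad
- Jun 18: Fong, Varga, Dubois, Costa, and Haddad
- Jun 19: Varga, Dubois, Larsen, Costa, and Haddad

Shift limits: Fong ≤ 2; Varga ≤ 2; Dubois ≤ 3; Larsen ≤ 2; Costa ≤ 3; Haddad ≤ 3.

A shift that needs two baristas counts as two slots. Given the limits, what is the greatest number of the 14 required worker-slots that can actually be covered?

Total capacity across all baristas is 2+2+3+2+3+3 = 15, and 14 slots are needed, so at most 14 can be filled.
An assignment achieving 14: Jun 11→Fong, Jun 12→Larsen+Costa, Jun 13→Haddad, Jun 14→Fong, Jun 15→Costa+Haddad, Jun 16→Varga, Jun 17→Varga+Dubois, Jun 18→Dubois+Costa, Jun 19→Dubois+Larsen.
Loads: Fong 2/2, Varga 2/2, Dubois 3/3, Larsen 2/2, Costa 3/3, Haddad 2/3.

14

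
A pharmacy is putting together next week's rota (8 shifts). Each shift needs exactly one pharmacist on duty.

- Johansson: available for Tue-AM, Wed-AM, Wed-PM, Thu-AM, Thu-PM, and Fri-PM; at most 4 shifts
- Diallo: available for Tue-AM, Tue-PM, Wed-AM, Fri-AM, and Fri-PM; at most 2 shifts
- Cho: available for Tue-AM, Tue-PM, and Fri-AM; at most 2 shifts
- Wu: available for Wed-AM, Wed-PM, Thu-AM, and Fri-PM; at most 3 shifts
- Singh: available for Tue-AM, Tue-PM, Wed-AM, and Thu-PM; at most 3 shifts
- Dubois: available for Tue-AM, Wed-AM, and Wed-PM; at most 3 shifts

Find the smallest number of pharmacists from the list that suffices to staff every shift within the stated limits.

8 slots to fill and no one can take more than 4, so at least ⌈8/4⌉ = 2 pharmacists are needed.
Any 2 pharmacists together have capacity at most 4+3 = 7 < 8 slots, so 2 can never suffice.
Johansson, Diallo, and Cho alone can cover everything: Tue-AM→Cho, Tue-PM→Diallo, Wed-AM→Johansson, Wed-PM→Johansson, Thu-AM→Johansson, Thu-PM→Johansson, Fri-AM→Cho, Fri-PM→Diallo.

3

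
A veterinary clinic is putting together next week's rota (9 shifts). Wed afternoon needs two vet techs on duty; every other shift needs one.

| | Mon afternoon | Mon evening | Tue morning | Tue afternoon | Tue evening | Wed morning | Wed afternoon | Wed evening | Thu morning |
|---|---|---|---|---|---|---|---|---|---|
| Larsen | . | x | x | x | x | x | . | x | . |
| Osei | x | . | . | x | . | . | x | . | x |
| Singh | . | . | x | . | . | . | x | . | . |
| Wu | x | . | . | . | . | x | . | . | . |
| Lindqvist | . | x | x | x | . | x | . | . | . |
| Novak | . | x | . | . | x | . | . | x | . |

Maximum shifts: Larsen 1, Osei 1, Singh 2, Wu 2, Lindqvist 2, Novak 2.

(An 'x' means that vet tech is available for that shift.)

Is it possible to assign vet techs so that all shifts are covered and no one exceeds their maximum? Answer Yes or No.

No

Total capacity is 10 and 10 slots are needed, so capacity alone doesn't rule it out.
Shifts {Wed afternoon, Thu morning} need 3 worker-slots in total, but the vet techs available for any of those shifts (Osei and Singh) can supply at most 2 among them. So no valid schedule exists.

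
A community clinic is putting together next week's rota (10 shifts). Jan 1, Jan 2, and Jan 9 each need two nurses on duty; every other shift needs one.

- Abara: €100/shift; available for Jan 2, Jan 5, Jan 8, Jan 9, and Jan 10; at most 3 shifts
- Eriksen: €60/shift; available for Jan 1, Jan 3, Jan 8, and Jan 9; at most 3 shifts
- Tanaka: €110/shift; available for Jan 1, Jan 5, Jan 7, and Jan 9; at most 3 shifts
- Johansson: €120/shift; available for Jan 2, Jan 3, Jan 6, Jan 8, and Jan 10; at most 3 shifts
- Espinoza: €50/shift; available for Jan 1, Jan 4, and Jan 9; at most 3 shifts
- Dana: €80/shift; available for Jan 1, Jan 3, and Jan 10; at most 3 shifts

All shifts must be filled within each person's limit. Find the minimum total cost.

Jan 2 can only be covered by Abara and Johansson, so that assignment is forced.
Jan 4 can only be covered by Espinoza, so that assignment is forced.
Jan 6 can only be covered by Johansson, so that assignment is forced.
Picking the cheapest available nurse for each shift independently would cost €1020, but that ignores the shift limits.
An optimal schedule: Jan 1→Espinoza+Dana, Jan 2→Abara+Johansson, Jan 3→Eriksen, Jan 4→Espinoza, Jan 5→Abara, Jan 6→Johansson, Jan 7→Tanaka, Jan 8→Eriksen, Jan 9→Espinoza+Eriksen, Jan 10→Dana.
Total: 50 + 80 + 100 + 120 + 60 + 50 + 100 + 120 + 110 + 60 + 50 + 60 + 80 = €1040.

€1040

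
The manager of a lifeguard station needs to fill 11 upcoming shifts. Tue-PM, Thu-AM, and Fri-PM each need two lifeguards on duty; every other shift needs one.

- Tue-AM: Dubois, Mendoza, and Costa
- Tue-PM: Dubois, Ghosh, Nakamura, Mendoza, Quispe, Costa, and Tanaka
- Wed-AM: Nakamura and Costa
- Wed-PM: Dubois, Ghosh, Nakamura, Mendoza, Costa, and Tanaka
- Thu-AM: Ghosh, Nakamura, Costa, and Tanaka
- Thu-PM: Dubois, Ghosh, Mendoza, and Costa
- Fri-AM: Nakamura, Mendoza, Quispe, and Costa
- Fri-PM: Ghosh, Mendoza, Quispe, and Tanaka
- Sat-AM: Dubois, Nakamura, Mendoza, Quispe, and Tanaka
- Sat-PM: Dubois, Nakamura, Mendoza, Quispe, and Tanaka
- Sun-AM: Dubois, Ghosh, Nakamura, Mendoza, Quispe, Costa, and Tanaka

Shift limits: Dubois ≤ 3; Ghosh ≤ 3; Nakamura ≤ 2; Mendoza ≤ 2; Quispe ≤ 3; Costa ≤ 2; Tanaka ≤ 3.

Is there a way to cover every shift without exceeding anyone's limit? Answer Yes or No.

Yes

One valid schedule: Tue-AM→Dubois, Tue-PM→Quispe+Costa, Wed-AM→Nakamura, Wed-PM→Ghosh, Thu-AM→Ghosh+Costa, Thu-PM→Dubois, Fri-AM→Nakamura, Fri-PM→Ghosh+Mendoza, Sat-AM→Dubois, Sat-PM→Mendoza, Sun-AM→Quispe.
Loads: Dubois 3/3, Ghosh 3/3, Nakamura 2/2, Mendoza 2/2, Quispe 2/3, Costa 2/2, Tanaka 0/3 — all within limits.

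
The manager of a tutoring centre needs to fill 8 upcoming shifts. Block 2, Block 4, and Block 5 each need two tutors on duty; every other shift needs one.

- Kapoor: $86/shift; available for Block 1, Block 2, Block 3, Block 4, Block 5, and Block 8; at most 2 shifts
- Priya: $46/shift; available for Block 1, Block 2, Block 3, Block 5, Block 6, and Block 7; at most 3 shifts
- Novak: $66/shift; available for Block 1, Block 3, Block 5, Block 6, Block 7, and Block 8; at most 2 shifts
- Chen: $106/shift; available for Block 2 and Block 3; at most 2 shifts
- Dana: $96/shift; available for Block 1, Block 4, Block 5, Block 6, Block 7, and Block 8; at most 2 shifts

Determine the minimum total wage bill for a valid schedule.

Block 4 can only be covered by Kapoor and Dana, so that assignment is forced.
Picking the cheapest available tutor for each shift independently would cost $676, but that ignores the shift limits.
An optimal schedule: Block 1→Priya, Block 2→Kapoor+Chen, Block 3→Chen, Block 4→Kapoor+Dana, Block 5→Novak+Dana, Block 6→Priya, Block 7→Priya, Block 8→Novak.
Total: 46 + 86 + 106 + 106 + 86 + 96 + 66 + 96 + 46 + 46 + 66 = $846.

$846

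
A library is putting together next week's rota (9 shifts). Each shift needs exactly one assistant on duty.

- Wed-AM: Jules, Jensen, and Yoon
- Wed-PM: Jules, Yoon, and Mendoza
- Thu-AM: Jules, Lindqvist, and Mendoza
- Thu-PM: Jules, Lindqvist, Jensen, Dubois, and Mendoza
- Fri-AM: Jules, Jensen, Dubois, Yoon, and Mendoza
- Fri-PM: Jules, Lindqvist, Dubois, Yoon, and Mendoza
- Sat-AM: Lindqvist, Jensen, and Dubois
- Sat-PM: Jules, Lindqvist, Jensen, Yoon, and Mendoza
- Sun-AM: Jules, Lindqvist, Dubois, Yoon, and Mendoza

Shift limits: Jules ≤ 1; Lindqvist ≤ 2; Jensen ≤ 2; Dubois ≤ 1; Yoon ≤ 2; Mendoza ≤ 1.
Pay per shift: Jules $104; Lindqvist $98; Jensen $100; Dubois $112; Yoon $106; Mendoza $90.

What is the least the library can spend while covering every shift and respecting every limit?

$914

Picking the cheapest available assistant for each shift independently would cost $828, but that ignores the shift limits.
An optimal schedule: Wed-AM→Jules, Wed-PM→Yoon, Thu-AM→Lindqvist, Thu-PM→Jensen, Fri-AM→Jensen, Fri-PM→Dubois, Sat-AM→Lindqvist, Sat-PM→Yoon, Sun-AM→Mendoza.
Total: 104 + 106 + 98 + 100 + 100 + 112 + 98 + 106 + 90 = $914.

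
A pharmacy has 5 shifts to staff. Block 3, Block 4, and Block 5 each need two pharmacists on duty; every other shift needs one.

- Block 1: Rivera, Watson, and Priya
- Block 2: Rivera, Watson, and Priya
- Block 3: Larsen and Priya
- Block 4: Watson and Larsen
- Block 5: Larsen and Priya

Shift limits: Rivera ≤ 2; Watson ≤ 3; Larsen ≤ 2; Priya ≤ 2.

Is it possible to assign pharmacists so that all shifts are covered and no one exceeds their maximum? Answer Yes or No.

Total capacity is 9 and 8 slots are needed, so capacity alone doesn't rule it out.
Shifts {Block 3, Block 4, Block 5} need 6 worker-slots in total, but the pharmacists available for any of those shifts (Watson, Larsen, and Priya) can supply at most 5 among them. So no valid schedule exists.

No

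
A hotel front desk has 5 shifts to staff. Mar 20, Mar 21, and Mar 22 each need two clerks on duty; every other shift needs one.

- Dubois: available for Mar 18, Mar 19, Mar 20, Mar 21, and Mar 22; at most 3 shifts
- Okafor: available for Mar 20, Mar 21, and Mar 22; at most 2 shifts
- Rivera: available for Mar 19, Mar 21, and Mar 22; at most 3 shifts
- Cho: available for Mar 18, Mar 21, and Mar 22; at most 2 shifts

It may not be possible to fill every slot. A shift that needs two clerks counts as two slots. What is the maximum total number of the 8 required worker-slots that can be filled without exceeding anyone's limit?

8

Total capacity across all clerks is 3+2+3+2 = 10, and 8 slots are needed, so at most 8 can be filled.
An assignment achieving 8: Mar 18→Dubois, Mar 19→Dubois, Mar 20→Dubois+Okafor, Mar 21→Okafor+Rivera, Mar 22→Rivera+Cho.
Loads: Dubois 3/3, Okafor 2/2, Rivera 2/3, Cho 1/2.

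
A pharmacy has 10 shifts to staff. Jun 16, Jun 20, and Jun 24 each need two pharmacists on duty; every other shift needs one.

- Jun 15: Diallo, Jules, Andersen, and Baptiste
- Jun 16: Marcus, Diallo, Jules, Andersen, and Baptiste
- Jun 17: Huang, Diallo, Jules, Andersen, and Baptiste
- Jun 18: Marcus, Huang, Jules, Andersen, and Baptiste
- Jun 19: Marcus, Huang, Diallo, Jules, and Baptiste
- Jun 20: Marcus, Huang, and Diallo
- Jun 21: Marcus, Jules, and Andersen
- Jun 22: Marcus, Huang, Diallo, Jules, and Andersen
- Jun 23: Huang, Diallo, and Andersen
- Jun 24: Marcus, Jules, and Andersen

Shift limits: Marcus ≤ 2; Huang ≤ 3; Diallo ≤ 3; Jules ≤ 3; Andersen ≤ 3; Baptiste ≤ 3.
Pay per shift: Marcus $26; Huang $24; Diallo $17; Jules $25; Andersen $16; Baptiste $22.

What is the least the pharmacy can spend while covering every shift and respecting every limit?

$262

Picking the cheapest available pharmacist for each shift independently would cost $228, but that ignores the shift limits.
An optimal schedule: Jun 15→Diallo, Jun 16→Diallo+Baptiste, Jun 17→Baptiste, Jun 18→Baptiste, Jun 19→Huang, Jun 20→Diallo+Huang, Jun 21→Andersen, Jun 22→Huang, Jun 23→Andersen, Jun 24→Andersen+Jules.
Total: 17 + 17 + 22 + 22 + 22 + 24 + 17 + 24 + 16 + 24 + 16 + 16 + 25 = $262.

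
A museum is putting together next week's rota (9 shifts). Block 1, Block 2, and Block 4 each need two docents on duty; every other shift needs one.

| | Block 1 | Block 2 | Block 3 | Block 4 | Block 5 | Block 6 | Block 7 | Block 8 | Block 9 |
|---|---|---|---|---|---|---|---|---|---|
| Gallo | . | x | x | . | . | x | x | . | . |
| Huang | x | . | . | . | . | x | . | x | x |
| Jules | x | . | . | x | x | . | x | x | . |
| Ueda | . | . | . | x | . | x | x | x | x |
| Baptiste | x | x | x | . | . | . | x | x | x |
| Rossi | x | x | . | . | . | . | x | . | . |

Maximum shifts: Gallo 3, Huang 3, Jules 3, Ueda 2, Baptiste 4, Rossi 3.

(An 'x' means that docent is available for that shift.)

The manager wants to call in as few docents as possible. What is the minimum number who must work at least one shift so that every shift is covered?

12 slots to fill and no one can take more than 4, so at least ⌈12/4⌉ = 3 docents are needed.
Any 3 docents together have capacity at most 4+3+3 = 10 < 12 slots, so 3 can never suffice.
Gallo, Jules, Ueda, and Baptiste alone can cover everything: Block 1→Jules+Baptiste, Block 2→Gallo+Baptiste, Block 3→Gallo, Block 4→Jules+Ueda, Block 5→Jules, Block 6→Gallo, Block 7→Baptiste, Block 8→Baptiste, Block 9→Ueda.

4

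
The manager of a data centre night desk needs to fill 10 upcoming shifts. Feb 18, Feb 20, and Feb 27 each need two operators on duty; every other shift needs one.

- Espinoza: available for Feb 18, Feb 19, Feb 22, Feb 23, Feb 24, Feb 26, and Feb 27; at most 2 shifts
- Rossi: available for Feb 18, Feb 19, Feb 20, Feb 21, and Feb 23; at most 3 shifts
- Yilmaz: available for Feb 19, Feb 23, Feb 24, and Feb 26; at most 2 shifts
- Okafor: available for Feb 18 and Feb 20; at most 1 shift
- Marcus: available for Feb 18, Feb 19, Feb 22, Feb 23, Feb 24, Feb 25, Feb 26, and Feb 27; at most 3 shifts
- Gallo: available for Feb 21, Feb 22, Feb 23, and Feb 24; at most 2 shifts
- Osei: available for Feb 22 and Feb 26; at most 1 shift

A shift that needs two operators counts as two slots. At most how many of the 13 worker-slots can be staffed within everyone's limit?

Total capacity across all operators is 2+3+2+1+3+2+1 = 14, and 13 slots are needed, so at most 13 can be filled.
An assignment achieving 13: Feb 18→Espinoza+Rossi, Feb 19→Yilmaz, Feb 20→Rossi+Okafor, Feb 21→Rossi, Feb 22→Marcus, Feb 23→Gallo, Feb 24→Yilmaz, Feb 25→Marcus, Feb 26→Osei, Feb 27→Espinoza+Marcus.
Loads: Espinoza 2/2, Rossi 3/3, Yilmaz 2/2, Okafor 1/1, Marcus 3/3, Gallo 1/2, Osei 1/1.

13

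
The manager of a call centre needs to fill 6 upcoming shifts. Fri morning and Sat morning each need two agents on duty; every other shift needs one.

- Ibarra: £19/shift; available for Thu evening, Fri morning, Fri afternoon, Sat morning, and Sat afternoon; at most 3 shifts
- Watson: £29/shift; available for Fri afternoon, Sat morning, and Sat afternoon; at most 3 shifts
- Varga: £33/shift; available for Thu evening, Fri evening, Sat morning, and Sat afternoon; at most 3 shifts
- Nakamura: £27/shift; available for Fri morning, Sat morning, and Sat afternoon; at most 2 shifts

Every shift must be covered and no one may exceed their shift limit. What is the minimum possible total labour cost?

£202

Fri morning can only be covered by Ibarra and Nakamura, so that assignment is forced.
Fri evening can only be covered by Varga, so that assignment is forced.
Picking the cheapest available agent for each shift independently would cost £182, but that ignores the shift limits.
An optimal schedule: Thu evening→Ibarra, Fri morning→Ibarra+Nakamura, Fri afternoon→Ibarra, Fri evening→Varga, Sat morning→Nakamura+Watson, Sat afternoon→Watson.
Total: 19 + 19 + 27 + 19 + 33 + 27 + 29 + 29 = £202.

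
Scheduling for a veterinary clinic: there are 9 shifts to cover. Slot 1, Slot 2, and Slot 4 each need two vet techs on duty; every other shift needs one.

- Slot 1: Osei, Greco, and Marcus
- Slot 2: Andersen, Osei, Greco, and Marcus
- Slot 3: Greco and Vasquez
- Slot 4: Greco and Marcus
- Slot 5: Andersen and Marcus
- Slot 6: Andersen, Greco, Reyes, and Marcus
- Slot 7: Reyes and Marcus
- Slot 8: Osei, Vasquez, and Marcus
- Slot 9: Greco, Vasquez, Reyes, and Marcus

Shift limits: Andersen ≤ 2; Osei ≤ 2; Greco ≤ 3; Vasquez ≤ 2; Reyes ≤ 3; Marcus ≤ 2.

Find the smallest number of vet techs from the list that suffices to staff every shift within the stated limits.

12 slots to fill and no one can take more than 3, so at least ⌈12/3⌉ = 4 vet techs are needed.
Any 4 vet techs together have capacity at most 3+3+2+2 = 10 < 12 slots, so 4 can never suffice.
Andersen, Osei, Greco, Reyes, and Marcus alone can cover everything: Slot 1→Osei+Greco, Slot 2→Andersen+Marcus, Slot 3→Greco, Slot 4→Greco+Marcus, Slot 5→Andersen, Slot 6→Reyes, Slot 7→Reyes, Slot 8→Osei, Slot 9→Reyes.

5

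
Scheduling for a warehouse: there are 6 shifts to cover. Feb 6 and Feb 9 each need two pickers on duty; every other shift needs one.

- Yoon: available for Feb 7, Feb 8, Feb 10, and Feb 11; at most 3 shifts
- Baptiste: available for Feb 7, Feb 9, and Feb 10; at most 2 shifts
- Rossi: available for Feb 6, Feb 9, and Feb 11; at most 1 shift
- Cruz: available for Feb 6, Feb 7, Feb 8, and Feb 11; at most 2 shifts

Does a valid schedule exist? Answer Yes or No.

No

Total capacity is 8 and 8 slots are needed, so capacity alone doesn't rule it out.
Shifts {Feb 6, Feb 9} need 4 worker-slots in total, but the pickers available for any of those shifts (Baptiste, Rossi, and Cruz) can supply at most 3 among them. So no valid schedule exists.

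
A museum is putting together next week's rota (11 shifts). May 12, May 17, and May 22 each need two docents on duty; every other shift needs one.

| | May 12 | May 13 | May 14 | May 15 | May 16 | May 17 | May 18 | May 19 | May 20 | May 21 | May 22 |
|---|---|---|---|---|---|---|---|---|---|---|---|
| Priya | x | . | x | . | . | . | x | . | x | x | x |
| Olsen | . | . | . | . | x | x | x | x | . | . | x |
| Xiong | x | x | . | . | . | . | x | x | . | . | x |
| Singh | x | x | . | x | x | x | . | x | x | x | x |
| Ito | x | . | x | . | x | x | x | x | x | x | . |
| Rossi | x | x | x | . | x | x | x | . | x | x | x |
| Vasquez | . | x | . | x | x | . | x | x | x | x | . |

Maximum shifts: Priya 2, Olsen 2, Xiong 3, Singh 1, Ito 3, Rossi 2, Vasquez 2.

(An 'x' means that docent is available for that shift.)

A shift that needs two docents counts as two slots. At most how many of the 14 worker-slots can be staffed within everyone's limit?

Total capacity across all docents is 2+2+3+1+3+2+2 = 15, and 14 slots are needed, so at most 14 can be filled.
An assignment achieving 14: May 12→Priya+Xiong, May 13→Xiong, May 14→Priya, May 15→Singh, May 16→Olsen, May 17→Olsen+Ito, May 18→Vasquez, May 19→Ito, May 20→Ito, May 21→Rossi, May 22→Xiong+Rossi.
Loads: Priya 2/2, Olsen 2/2, Xiong 3/3, Singh 1/1, Ito 3/3, Rossi 2/2, Vasquez 1/2.

14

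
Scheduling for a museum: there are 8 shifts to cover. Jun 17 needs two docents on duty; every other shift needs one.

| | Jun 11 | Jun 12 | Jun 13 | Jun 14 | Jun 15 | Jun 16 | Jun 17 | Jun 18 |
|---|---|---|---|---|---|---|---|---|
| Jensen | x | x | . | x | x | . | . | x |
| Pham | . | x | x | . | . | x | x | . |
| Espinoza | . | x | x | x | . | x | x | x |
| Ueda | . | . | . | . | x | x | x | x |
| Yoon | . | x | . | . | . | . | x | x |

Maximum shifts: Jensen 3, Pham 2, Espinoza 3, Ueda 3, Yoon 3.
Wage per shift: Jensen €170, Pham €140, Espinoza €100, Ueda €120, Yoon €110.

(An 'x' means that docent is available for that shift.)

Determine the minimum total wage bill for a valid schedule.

Jun 11 can only be covered by Jensen, so that assignment is forced.
Picking the cheapest available docent for each shift independently would cost €1000, but that ignores the shift limits.
An optimal schedule: Jun 11→Jensen, Jun 12→Yoon, Jun 13→Espinoza, Jun 14→Espinoza, Jun 15→Ueda, Jun 16→Espinoza, Jun 17→Yoon+Ueda, Jun 18→Yoon.
Total: 170 + 110 + 100 + 100 + 120 + 100 + 110 + 120 + 110 = €1040.

€1040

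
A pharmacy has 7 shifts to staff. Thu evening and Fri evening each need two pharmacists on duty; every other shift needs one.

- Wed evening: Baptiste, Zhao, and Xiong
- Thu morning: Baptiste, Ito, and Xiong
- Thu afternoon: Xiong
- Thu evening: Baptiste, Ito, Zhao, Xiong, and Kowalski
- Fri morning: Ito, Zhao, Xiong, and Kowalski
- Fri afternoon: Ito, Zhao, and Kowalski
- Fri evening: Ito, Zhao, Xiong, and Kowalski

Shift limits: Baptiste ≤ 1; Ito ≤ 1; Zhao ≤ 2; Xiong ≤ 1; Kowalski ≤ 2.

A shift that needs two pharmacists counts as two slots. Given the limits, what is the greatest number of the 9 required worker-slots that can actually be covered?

7

Total capacity across all pharmacists is 1+1+2+1+2 = 7, and 9 slots are needed, so at most 7 can be filled.
An assignment achieving 7: Wed evening→Baptiste, Thu morning→Ito, Thu afternoon→Xiong, Thu evening→Kowalski, Fri morning→Zhao, Fri afternoon→Zhao, Fri evening→Kowalski.
Loads: Baptiste 1/1, Ito 1/1, Zhao 2/2, Xiong 1/1, Kowalski 2/2.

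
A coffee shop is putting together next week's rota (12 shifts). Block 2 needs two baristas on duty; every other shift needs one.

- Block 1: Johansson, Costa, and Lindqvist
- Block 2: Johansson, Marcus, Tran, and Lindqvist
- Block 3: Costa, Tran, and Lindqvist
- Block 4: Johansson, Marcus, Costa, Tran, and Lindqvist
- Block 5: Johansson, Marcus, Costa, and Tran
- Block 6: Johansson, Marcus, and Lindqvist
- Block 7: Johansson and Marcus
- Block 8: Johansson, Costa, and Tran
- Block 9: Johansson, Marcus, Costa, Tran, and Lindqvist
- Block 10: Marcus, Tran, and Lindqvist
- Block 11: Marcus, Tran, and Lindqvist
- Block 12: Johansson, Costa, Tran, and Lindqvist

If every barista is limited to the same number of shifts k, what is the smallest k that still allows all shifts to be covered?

With 5 baristas and 13 worker-slots to fill, someone must work at least ⌈13/5⌉ = 3 shifts, so k ≥ 3.
k = 3 works: Block 1→Johansson, Block 2→Tran+Lindqvist, Block 3→Costa, Block 4→Tran, Block 5→Marcus, Block 6→Johansson, Block 7→Johansson, Block 8→Costa, Block 9→Tran, Block 10→Marcus, Block 11→Marcus, Block 12→Costa.
Loads: Johansson 3, Marcus 3, Costa 3, Tran 3, Lindqvist 1 — all ≤ 3.

3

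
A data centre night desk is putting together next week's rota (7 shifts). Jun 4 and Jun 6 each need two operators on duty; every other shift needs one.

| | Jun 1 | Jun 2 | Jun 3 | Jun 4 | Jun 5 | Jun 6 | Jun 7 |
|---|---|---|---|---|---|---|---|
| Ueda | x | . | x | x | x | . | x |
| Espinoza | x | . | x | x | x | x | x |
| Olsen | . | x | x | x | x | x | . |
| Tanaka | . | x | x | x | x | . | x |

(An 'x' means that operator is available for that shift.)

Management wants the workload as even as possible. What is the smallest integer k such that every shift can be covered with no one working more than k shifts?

With 4 operators and 9 worker-slots to fill, someone must work at least ⌈9/4⌉ = 3 shifts, so k ≥ 3.
k = 3 works: Jun 1→Ueda, Jun 2→Olsen, Jun 3→Ueda, Jun 4→Espinoza+Olsen, Jun 5→Espinoza, Jun 6→Espinoza+Olsen, Jun 7→Ueda.
Loads: Ueda 3, Espinoza 3, Olsen 3, Tanaka 0 — all ≤ 3.

3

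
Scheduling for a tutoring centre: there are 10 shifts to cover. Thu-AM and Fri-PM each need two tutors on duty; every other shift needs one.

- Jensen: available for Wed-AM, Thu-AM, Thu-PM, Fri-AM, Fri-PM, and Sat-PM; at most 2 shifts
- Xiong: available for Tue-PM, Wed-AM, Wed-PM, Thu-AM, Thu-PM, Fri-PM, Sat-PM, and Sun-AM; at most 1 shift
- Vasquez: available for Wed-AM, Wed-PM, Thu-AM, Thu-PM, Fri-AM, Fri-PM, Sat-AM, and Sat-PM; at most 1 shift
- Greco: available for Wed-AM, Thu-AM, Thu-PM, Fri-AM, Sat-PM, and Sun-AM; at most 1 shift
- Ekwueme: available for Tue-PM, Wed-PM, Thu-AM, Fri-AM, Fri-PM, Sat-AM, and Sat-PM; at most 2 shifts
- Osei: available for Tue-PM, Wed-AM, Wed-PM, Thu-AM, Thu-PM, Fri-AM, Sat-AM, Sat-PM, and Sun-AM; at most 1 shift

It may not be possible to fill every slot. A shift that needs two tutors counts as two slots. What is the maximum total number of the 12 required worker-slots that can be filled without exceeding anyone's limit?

Total capacity across all tutors is 2+1+1+1+2+1 = 8, and 12 slots are needed, so at most 8 can be filled.
An assignment achieving 8: Tue-PM→Xiong, Wed-AM→Jensen, Wed-PM→Ekwueme, Thu-PM→Osei, Fri-PM→Jensen+Ekwueme, Sat-AM→Vasquez, Sun-AM→Greco.
Loads: Jensen 2/2, Xiong 1/1, Vasquez 1/1, Greco 1/1, Ekwueme 2/2, Osei 1/1.

8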